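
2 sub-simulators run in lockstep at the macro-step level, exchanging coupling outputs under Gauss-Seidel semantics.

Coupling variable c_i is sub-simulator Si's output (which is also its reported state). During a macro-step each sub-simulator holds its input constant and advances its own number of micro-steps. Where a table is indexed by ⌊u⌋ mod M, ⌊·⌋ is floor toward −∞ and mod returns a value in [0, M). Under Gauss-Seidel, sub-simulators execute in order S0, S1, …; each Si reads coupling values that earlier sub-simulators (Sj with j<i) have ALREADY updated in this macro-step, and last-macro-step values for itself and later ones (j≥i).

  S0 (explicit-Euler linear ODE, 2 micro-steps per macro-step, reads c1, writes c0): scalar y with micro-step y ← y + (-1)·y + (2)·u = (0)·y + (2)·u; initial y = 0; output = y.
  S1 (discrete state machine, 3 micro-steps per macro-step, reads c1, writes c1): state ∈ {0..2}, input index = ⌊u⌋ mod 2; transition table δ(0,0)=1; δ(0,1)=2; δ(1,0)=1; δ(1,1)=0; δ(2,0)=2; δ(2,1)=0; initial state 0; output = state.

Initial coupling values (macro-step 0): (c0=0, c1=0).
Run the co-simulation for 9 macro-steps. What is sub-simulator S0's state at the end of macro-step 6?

S0 state at macro-step 6 = 2

macro 1: S0 reads c1=0 → after 2×micro: 0; S1 reads c1=0 → after 3×micro: 1 ⇒ (c0=0, c1=1)
macro 2: S0 reads c1=1 → after 2×micro: 2; S1 reads c1=1 → after 3×micro: 0 ⇒ (c0=2, c1=0)
macro 3: S0 reads c1=0 → after 2×micro: 0; S1 reads c1=0 → after 3×micro: 1 ⇒ (c0=0, c1=1)
macro 4: S0 reads c1=1 → after 2×micro: 2; S1 reads c1=1 → after 3×micro: 0 ⇒ (c0=2, c1=0)
macro 5: S0 reads c1=0 → after 2×micro: 0; S1 reads c1=0 → after 3×micro: 1 ⇒ (c0=0, c1=1)
macro 6: S0 reads c1=1 → after 2×micro: 2; S1 reads c1=1 → after 3×micro: 0 ⇒ (c0=2, c1=0)
macro 7: S0 reads c1=0 → after 2×micro: 0; S1 reads c1=0 → after 3×micro: 1 ⇒ (c0=0, c1=1)
macro 8: S0 reads c1=1 → after 2×micro: 2; S1 reads c1=1 → after 3×micro: 0 ⇒ (c0=2, c1=0)
macro 9: S0 reads c1=0 → after 2×micro: 0; S1 reads c1=0 → after 3×micro: 1 ⇒ (c0=0, c1=1)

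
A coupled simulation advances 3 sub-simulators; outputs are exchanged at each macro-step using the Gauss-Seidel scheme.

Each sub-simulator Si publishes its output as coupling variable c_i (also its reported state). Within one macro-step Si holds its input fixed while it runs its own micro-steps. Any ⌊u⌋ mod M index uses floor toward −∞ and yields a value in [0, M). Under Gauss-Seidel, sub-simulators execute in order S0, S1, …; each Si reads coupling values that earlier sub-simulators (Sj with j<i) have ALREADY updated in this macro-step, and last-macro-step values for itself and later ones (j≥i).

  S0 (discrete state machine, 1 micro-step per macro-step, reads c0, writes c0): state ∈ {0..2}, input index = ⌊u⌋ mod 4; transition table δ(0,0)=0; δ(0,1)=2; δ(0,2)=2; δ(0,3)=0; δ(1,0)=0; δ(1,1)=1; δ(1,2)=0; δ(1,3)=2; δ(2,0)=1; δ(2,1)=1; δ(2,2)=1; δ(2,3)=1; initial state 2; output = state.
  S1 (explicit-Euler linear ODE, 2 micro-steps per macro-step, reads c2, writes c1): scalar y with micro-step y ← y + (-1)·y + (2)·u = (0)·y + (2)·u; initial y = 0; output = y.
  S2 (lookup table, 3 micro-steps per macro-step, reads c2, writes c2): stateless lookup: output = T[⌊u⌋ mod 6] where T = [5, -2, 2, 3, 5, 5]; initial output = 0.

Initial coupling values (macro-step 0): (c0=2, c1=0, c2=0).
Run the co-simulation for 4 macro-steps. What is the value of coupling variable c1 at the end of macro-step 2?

macro 1: S0 reads c0=2 → after 1×micro: 1; S1 reads c2=0 → after 2×micro: 0; S2 reads c2=0 → after 3×micro: 5 ⇒ (c0=1, c1=0, c2=5)
macro 2: S0 reads c0=1 → after 1×micro: 1; S1 reads c2=5 → after 2×micro: 10; S2 reads c2=5 → after 3×micro: 5 ⇒ (c0=1, c1=10, c2=5)
macro 3: S0 reads c0=1 → after 1×micro: 1; S1 reads c2=5 → after 2×micro: 10; S2 reads c2=5 → after 3×micro: 5 ⇒ (c0=1, c1=10, c2=5)
macro 4: S0 reads c0=1 → after 1×micro: 1; S1 reads c2=5 → after 2×micro: 10; S2 reads c2=5 → after 3×micro: 5 ⇒ (c0=1, c1=10, c2=5)

c1 at macro-step 2 = 10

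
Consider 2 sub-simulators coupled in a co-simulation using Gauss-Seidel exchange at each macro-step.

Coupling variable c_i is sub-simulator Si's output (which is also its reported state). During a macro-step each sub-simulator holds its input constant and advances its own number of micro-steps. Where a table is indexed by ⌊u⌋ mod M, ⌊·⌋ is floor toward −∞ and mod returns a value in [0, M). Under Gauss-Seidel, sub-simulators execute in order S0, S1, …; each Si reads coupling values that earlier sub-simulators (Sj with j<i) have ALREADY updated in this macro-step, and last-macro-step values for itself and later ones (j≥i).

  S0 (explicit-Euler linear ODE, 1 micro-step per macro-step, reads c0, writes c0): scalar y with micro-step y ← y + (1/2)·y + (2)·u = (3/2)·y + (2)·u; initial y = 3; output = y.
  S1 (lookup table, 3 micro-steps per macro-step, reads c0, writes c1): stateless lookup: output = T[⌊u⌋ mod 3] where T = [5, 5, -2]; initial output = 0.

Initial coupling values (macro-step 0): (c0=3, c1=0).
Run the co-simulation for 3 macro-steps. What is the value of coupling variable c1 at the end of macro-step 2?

macro 1: S0 reads c0=3 → after 1×micro: 21/2; S1 reads c0=21/2 → after 3×micro: 5 ⇒ (c0=21/2, c1=5)
macro 2: S0 reads c0=21/2 → after 1×micro: 147/4; S1 reads c0=147/4 → after 3×micro: 5 ⇒ (c0=147/4, c1=5)
macro 3: S0 reads c0=147/4 → after 1×micro: 1029/8; S1 reads c0=1029/8 → after 3×micro: -2 ⇒ (c0=1029/8, c1=-2)

c1 at macro-step 2 = 5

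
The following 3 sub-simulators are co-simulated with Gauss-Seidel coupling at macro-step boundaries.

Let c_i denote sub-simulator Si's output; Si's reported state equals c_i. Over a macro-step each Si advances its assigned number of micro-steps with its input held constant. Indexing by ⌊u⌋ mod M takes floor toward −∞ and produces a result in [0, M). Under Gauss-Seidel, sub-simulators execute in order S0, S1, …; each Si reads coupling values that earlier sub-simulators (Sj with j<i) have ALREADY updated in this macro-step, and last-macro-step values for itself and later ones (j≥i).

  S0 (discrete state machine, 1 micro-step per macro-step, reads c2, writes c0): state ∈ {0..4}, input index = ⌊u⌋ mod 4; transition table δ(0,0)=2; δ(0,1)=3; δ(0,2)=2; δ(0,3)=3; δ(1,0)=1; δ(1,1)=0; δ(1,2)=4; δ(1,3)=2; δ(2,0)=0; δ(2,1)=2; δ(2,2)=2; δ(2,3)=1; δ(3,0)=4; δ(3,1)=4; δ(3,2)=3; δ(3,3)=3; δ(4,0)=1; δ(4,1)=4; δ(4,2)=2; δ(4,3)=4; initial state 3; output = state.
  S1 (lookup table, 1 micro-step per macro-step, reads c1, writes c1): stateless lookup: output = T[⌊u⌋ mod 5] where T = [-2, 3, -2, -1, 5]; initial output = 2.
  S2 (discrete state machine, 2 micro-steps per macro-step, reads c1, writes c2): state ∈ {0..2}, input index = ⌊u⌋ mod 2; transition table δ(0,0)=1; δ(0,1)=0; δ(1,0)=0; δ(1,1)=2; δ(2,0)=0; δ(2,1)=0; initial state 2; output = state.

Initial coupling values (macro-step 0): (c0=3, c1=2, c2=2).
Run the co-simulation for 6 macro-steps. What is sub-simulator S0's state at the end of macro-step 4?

macro 1: S0 reads c2=2 → after 1×micro: 3; S1 reads c1=2 → after 1×micro: -2; S2 reads c1=-2 → after 2×micro: 1 ⇒ (c0=3, c1=-2, c2=1)
macro 2: S0 reads c2=1 → after 1×micro: 4; S1 reads c1=-2 → after 1×micro: -1; S2 reads c1=-1 → after 2×micro: 0 ⇒ (c0=4, c1=-1, c2=0)
macro 3: S0 reads c2=0 → after 1×micro: 1; S1 reads c1=-1 → after 1×micro: 5; S2 reads c1=5 → after 2×micro: 0 ⇒ (c0=1, c1=5, c2=0)
macro 4: S0 reads c2=0 → after 1×micro: 1; S1 reads c1=5 → after 1×micro: -2; S2 reads c1=-2 → after 2×micro: 0 ⇒ (c0=1, c1=-2, c2=0)
macro 5: S0 reads c2=0 → after 1×micro: 1; S1 reads c1=-2 → after 1×micro: -1; S2 reads c1=-1 → after 2×micro: 0 ⇒ (c0=1, c1=-1, c2=0)
macro 6: S0 reads c2=0 → after 1×micro: 1; S1 reads c1=-1 → after 1×micro: 5; S2 reads c1=5 → after 2×micro: 0 ⇒ (c0=1, c1=5, c2=0)

S0 state at macro-step 4 = 1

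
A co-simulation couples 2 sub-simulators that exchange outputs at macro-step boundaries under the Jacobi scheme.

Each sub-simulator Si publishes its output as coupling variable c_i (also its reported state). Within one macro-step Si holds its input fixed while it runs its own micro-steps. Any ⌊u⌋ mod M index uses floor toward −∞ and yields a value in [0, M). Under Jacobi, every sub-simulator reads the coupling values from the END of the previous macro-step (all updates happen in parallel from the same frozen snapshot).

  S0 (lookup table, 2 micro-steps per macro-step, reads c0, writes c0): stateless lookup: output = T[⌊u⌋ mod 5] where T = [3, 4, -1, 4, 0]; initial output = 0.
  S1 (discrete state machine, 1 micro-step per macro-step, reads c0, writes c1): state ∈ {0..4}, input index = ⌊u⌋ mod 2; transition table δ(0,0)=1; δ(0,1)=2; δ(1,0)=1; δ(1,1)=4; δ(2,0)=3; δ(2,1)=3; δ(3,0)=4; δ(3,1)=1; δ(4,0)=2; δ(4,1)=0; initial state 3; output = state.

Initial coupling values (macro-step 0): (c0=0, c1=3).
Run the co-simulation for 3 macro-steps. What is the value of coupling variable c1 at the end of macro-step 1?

macro 1: S0 reads c0=0 → after 2×micro: 3; S1 reads c0=0 → after 1×micro: 4 ⇒ (c0=3, c1=4)
macro 2: S0 reads c0=3 → after 2×micro: 4; S1 reads c0=3 → after 1×micro: 0 ⇒ (c0=4, c1=0)
macro 3: S0 reads c0=4 → after 2×micro: 0; S1 reads c0=4 → after 1×micro: 1 ⇒ (c0=0, c1=1)

c1 at macro-step 1 = 4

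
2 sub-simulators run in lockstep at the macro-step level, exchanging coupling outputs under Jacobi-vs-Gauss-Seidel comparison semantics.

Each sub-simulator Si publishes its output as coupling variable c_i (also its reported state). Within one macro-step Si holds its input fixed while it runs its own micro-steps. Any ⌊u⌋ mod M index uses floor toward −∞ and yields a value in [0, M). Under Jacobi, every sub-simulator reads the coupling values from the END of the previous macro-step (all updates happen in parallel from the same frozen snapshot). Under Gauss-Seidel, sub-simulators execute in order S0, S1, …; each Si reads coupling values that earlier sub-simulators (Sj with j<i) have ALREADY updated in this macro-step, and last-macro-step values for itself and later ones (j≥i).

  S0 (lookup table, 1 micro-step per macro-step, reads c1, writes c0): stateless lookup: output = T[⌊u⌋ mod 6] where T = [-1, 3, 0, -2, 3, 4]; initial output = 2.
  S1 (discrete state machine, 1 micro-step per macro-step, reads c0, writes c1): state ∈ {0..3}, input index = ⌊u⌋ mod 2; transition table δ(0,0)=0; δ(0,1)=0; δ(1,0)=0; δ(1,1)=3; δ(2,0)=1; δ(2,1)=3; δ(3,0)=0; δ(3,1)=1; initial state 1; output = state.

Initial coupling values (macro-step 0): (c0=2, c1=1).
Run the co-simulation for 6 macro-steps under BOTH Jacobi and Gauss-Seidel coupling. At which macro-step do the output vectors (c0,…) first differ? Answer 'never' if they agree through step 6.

first divergence at macro-step: 1

[Jacobi] macro 1: S0 reads c1=1 → after 1×micro: 3; S1 reads c0=2 → after 1×micro: 0 ⇒ (c0=3, c1=0)
[Jacobi] macro 2: S0 reads c1=0 → after 1×micro: -1; S1 reads c0=3 → after 1×micro: 0 ⇒ (c0=-1, c1=0)
[Jacobi] macro 3: S0 reads c1=0 → after 1×micro: -1; S1 reads c0=-1 → after 1×micro: 0 ⇒ (c0=-1, c1=0)
[Jacobi] macro 4: S0 reads c1=0 → after 1×micro: -1; S1 reads c0=-1 → after 1×micro: 0 ⇒ (c0=-1, c1=0)
[Jacobi] macro 5: S0 reads c1=0 → after 1×micro: -1; S1 reads c0=-1 → after 1×micro: 0 ⇒ (c0=-1, c1=0)
[Jacobi] macro 6: S0 reads c1=0 → after 1×micro: -1; S1 reads c0=-1 → after 1×micro: 0 ⇒ (c0=-1, c1=0)
[Gauss-Seidel] macro 1: S0 reads c1=1 → after 1×micro: 3; S1 reads c0=3 → after 1×micro: 3 ⇒ (c0=3, c1=3)
[Gauss-Seidel] macro 2: S0 reads c1=3 → after 1×micro: -2; S1 reads c0=-2 → after 1×micro: 0 ⇒ (c0=-2, c1=0)
[Gauss-Seidel] macro 3: S0 reads c1=0 → after 1×micro: -1; S1 reads c0=-1 → after 1×micro: 0 ⇒ (c0=-1, c1=0)
[Gauss-Seidel] macro 4: S0 reads c1=0 → after 1×micro: -1; S1 reads c0=-1 → after 1×micro: 0 ⇒ (c0=-1, c1=0)
[Gauss-Seidel] macro 5: S0 reads c1=0 → after 1×micro: -1; S1 reads c0=-1 → after 1×micro: 0 ⇒ (c0=-1, c1=0)
[Gauss-Seidel] macro 6: S0 reads c1=0 → after 1×micro: -1; S1 reads c0=-1 → after 1×micro: 0 ⇒ (c0=-1, c1=0)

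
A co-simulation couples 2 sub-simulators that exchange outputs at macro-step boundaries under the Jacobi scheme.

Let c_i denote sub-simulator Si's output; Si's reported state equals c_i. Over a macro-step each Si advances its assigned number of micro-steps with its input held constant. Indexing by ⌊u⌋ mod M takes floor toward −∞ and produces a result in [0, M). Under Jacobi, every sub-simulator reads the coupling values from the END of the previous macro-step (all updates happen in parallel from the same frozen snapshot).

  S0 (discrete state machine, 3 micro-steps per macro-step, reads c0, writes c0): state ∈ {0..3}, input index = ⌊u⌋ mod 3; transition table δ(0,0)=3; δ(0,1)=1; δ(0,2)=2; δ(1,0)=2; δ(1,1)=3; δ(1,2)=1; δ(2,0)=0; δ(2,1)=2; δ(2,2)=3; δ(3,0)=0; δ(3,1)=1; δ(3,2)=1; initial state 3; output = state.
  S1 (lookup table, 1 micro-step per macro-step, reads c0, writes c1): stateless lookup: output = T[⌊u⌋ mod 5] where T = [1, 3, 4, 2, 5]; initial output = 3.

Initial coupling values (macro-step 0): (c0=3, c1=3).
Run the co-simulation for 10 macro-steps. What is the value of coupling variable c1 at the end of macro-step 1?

c1 at macro-step 1 = 2

macro 1: S0 reads c0=3 → after 3×micro: 0; S1 reads c0=3 → after 1×micro: 2 ⇒ (c0=0, c1=2)
macro 2: S0 reads c0=0 → after 3×micro: 3; S1 reads c0=0 → after 1×micro: 1 ⇒ (c0=3, c1=1)
macro 3: S0 reads c0=3 → after 3×micro: 0; S1 reads c0=3 → after 1×micro: 2 ⇒ (c0=0, c1=2)
macro 4: S0 reads c0=0 → after 3×micro: 3; S1 reads c0=0 → after 1×micro: 1 ⇒ (c0=3, c1=1)
macro 5: S0 reads c0=3 → after 3×micro: 0; S1 reads c0=3 → after 1×micro: 2 ⇒ (c0=0, c1=2)
macro 6: S0 reads c0=0 → after 3×micro: 3; S1 reads c0=0 → after 1×micro: 1 ⇒ (c0=3, c1=1)
macro 7: S0 reads c0=3 → after 3×micro: 0; S1 reads c0=3 → after 1×micro: 2 ⇒ (c0=0, c1=2)
macro 8: S0 reads c0=0 → after 3×micro: 3; S1 reads c0=0 → after 1×micro: 1 ⇒ (c0=3, c1=1)
macro 9: S0 reads c0=3 → after 3×micro: 0; S1 reads c0=3 → after 1×micro: 2 ⇒ (c0=0, c1=2)
macro 10: S0 reads c0=0 → after 3×micro: 3; S1 reads c0=0 → after 1×micro: 1 ⇒ (c0=3, c1=1)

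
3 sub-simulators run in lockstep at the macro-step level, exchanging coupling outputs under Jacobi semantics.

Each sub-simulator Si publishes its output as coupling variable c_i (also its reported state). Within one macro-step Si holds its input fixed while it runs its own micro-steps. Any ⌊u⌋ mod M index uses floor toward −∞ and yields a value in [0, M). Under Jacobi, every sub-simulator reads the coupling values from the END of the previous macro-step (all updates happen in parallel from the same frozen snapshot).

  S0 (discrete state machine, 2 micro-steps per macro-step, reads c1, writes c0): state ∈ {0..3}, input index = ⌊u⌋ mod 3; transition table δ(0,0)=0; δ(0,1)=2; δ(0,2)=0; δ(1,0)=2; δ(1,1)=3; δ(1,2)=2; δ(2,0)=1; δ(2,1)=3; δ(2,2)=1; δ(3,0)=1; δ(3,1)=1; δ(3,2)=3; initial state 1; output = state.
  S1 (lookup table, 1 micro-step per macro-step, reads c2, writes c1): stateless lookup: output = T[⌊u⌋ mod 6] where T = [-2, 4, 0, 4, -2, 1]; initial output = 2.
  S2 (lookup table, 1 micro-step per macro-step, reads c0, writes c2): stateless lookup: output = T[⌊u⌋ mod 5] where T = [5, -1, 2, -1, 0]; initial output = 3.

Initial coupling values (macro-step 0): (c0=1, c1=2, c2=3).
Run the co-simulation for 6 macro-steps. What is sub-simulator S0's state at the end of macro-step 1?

macro 1: S0 reads c1=2 → after 2×micro: 1; S1 reads c2=3 → after 1×micro: 4; S2 reads c0=1 → after 1×micro: -1 ⇒ (c0=1, c1=4, c2=-1)
macro 2: S0 reads c1=4 → after 2×micro: 1; S1 reads c2=-1 → after 1×micro: 1; S2 reads c0=1 → after 1×micro: -1 ⇒ (c0=1, c1=1, c2=-1)
macro 3: S0 reads c1=1 → after 2×micro: 1; S1 reads c2=-1 → after 1×micro: 1; S2 reads c0=1 → after 1×micro: -1 ⇒ (c0=1, c1=1, c2=-1)
macro 4: S0 reads c1=1 → after 2×micro: 1; S1 reads c2=-1 → after 1×micro: 1; S2 reads c0=1 → after 1×micro: -1 ⇒ (c0=1, c1=1, c2=-1)
macro 5: S0 reads c1=1 → after 2×micro: 1; S1 reads c2=-1 → after 1×micro: 1; S2 reads c0=1 → after 1×micro: -1 ⇒ (c0=1, c1=1, c2=-1)
macro 6: S0 reads c1=1 → after 2×micro: 1; S1 reads c2=-1 → after 1×micro: 1; S2 reads c0=1 → after 1×micro: -1 ⇒ (c0=1, c1=1, c2=-1)

S0 state at macro-step 1 = 1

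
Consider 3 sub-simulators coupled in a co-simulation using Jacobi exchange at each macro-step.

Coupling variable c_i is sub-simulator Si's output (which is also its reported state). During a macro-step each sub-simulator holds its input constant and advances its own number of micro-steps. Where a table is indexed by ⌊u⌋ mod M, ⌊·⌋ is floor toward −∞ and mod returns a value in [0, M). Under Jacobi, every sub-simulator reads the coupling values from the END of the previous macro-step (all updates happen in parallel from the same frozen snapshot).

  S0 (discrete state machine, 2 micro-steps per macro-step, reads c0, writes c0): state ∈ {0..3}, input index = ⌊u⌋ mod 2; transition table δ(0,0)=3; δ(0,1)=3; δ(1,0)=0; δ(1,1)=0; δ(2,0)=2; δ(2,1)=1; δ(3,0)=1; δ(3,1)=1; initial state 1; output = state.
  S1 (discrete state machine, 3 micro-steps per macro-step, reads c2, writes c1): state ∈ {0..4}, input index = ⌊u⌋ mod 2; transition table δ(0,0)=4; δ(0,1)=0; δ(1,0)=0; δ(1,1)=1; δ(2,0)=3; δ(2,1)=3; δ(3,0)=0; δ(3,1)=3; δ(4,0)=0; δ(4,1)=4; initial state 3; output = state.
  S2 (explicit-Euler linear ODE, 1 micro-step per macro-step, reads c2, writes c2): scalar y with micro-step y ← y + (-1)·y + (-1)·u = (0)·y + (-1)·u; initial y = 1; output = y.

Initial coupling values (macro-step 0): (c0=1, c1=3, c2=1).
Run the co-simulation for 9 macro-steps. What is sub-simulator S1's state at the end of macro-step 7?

macro 1: S0 reads c0=1 → after 2×micro: 3; S1 reads c2=1 → after 3×micro: 3; S2 reads c2=1 → after 1×micro: -1 ⇒ (c0=3, c1=3, c2=-1)
macro 2: S0 reads c0=3 → after 2×micro: 0; S1 reads c2=-1 → after 3×micro: 3; S2 reads c2=-1 → after 1×micro: 1 ⇒ (c0=0, c1=3, c2=1)
macro 3: S0 reads c0=0 → after 2×micro: 1; S1 reads c2=1 → after 3×micro: 3; S2 reads c2=1 → after 1×micro: -1 ⇒ (c0=1, c1=3, c2=-1)
macro 4: S0 reads c0=1 → after 2×micro: 3; S1 reads c2=-1 → after 3×micro: 3; S2 reads c2=-1 → after 1×micro: 1 ⇒ (c0=3, c1=3, c2=1)
macro 5: S0 reads c0=3 → after 2×micro: 0; S1 reads c2=1 → after 3×micro: 3; S2 reads c2=1 → after 1×micro: -1 ⇒ (c0=0, c1=3, c2=-1)
macro 6: S0 reads c0=0 → after 2×micro: 1; S1 reads c2=-1 → after 3×micro: 3; S2 reads c2=-1 → after 1×micro: 1 ⇒ (c0=1, c1=3, c2=1)
macro 7: S0 reads c0=1 → after 2×micro: 3; S1 reads c2=1 → after 3×micro: 3; S2 reads c2=1 → after 1×micro: -1 ⇒ (c0=3, c1=3, c2=-1)
macro 8: S0 reads c0=3 → after 2×micro: 0; S1 reads c2=-1 → after 3×micro: 3; S2 reads c2=-1 → after 1×micro: 1 ⇒ (c0=0, c1=3, c2=1)
macro 9: S0 reads c0=0 → after 2×micro: 1; S1 reads c2=1 → after 3×micro: 3; S2 reads c2=1 → after 1×micro: -1 ⇒ (c0=1, c1=3, c2=-1)

S1 state at macro-step 7 = 3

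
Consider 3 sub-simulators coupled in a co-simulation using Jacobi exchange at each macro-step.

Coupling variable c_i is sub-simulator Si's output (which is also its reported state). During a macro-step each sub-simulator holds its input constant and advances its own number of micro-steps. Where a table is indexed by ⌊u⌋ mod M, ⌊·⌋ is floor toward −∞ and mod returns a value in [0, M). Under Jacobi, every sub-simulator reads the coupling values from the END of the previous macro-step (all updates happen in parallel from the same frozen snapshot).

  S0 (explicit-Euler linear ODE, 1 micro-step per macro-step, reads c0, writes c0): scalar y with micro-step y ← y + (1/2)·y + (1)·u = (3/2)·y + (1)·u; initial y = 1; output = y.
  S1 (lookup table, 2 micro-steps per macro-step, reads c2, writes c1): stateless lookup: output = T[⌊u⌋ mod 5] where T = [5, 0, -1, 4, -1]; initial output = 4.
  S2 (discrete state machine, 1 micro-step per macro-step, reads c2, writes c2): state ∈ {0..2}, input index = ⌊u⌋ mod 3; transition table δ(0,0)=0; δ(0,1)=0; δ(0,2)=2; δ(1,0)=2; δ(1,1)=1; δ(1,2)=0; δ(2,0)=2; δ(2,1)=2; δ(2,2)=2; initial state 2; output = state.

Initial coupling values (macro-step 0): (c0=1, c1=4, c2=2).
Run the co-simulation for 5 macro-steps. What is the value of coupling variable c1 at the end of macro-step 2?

macro 1: S0 reads c0=1 → after 1×micro: 5/2; S1 reads c2=2 → after 2×micro: -1; S2 reads c2=2 → after 1×micro: 2 ⇒ (c0=5/2, c1=-1, c2=2)
macro 2: S0 reads c0=5/2 → after 1×micro: 25/4; S1 reads c2=2 → after 2×micro: -1; S2 reads c2=2 → after 1×micro: 2 ⇒ (c0=25/4, c1=-1, c2=2)
macro 3: S0 reads c0=25/4 → after 1×micro: 125/8; S1 reads c2=2 → after 2×micro: -1; S2 reads c2=2 → after 1×micro: 2 ⇒ (c0=125/8, c1=-1, c2=2)
macro 4: S0 reads c0=125/8 → after 1×micro: 625/16; S1 reads c2=2 → after 2×micro: -1; S2 reads c2=2 → after 1×micro: 2 ⇒ (c0=625/16, c1=-1, c2=2)
macro 5: S0 reads c0=625/16 → after 1×micro: 3125/32; S1 reads c2=2 → after 2×micro: -1; S2 reads c2=2 → after 1×micro: 2 ⇒ (c0=3125/32, c1=-1, c2=2)

c1 at macro-step 2 = -1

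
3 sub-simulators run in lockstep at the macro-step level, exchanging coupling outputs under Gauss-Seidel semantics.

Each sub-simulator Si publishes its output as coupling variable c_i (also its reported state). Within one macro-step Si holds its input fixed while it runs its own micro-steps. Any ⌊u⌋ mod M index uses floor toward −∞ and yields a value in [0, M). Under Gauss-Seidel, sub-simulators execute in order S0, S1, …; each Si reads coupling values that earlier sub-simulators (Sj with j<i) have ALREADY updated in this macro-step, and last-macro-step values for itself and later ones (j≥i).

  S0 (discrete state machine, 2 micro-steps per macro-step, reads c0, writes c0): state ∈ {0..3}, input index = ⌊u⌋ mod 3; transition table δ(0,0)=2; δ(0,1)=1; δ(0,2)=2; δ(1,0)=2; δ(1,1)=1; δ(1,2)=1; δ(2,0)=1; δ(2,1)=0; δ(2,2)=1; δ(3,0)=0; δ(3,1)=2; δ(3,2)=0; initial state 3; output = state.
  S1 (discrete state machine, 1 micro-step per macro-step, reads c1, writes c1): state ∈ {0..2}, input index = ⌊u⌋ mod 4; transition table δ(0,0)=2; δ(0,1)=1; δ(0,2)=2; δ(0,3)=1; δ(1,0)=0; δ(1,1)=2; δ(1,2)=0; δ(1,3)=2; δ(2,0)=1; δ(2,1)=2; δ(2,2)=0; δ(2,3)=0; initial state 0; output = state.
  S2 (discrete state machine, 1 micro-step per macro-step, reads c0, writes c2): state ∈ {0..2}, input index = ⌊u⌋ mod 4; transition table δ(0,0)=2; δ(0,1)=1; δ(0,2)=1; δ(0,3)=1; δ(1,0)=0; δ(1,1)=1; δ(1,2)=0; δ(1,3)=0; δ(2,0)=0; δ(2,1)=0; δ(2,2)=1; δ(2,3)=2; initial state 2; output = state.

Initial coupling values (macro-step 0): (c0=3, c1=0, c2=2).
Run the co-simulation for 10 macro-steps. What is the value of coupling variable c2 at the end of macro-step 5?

macro 1: S0 reads c0=3 → after 2×micro: 2; S1 reads c1=0 → after 1×micro: 2; S2 reads c0=2 → after 1×micro: 1 ⇒ (c0=2, c1=2, c2=1)
macro 2: S0 reads c0=2 → after 2×micro: 1; S1 reads c1=2 → after 1×micro: 0; S2 reads c0=1 → after 1×micro: 1 ⇒ (c0=1, c1=0, c2=1)
macro 3: S0 reads c0=1 → after 2×micro: 1; S1 reads c1=0 → after 1×micro: 2; S2 reads c0=1 → after 1×micro: 1 ⇒ (c0=1, c1=2, c2=1)
macro 4: S0 reads c0=1 → after 2×micro: 1; S1 reads c1=2 → after 1×micro: 0; S2 reads c0=1 → after 1×micro: 1 ⇒ (c0=1, c1=0, c2=1)
macro 5: S0 reads c0=1 → after 2×micro: 1; S1 reads c1=0 → after 1×micro: 2; S2 reads c0=1 → after 1×micro: 1 ⇒ (c0=1, c1=2, c2=1)
macro 6: S0 reads c0=1 → after 2×micro: 1; S1 reads c1=2 → after 1×micro: 0; S2 reads c0=1 → after 1×micro: 1 ⇒ (c0=1, c1=0, c2=1)
macro 7: S0 reads c0=1 → after 2×micro: 1; S1 reads c1=0 → after 1×micro: 2; S2 reads c0=1 → after 1×micro: 1 ⇒ (c0=1, c1=2, c2=1)
macro 8: S0 reads c0=1 → after 2×micro: 1; S1 reads c1=2 → after 1×micro: 0; S2 reads c0=1 → after 1×micro: 1 ⇒ (c0=1, c1=0, c2=1)
macro 9: S0 reads c0=1 → after 2×micro: 1; S1 reads c1=0 → after 1×micro: 2; S2 reads c0=1 → after 1×micro: 1 ⇒ (c0=1, c1=2, c2=1)
macro 10: S0 reads c0=1 → after 2×micro: 1; S1 reads c1=2 → after 1×micro: 0; S2 reads c0=1 → after 1×micro: 1 ⇒ (c0=1, c1=0, c2=1)

c2 at macro-step 5 = 1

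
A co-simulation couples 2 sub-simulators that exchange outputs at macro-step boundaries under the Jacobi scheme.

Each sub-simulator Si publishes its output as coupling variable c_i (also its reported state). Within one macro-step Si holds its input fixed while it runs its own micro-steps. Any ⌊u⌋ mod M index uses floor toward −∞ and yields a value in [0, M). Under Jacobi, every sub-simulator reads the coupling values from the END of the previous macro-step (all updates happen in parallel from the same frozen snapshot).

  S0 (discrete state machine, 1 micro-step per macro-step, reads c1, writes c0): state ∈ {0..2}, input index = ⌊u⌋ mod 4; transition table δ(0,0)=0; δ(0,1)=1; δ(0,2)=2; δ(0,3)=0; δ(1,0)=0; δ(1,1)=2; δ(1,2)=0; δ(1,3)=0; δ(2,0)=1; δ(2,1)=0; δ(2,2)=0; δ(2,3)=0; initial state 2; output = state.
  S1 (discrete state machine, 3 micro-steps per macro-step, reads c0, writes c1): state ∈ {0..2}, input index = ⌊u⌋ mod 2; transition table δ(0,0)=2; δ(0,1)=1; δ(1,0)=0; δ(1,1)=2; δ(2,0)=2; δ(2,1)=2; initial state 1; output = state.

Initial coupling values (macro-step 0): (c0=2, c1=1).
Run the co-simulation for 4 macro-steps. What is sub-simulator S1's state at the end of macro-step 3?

macro 1: S0 reads c1=1 → after 1×micro: 0; S1 reads c0=2 → after 3×micro: 2 ⇒ (c0=0, c1=2)
macro 2: S0 reads c1=2 → after 1×micro: 2; S1 reads c0=0 → after 3×micro: 2 ⇒ (c0=2, c1=2)
macro 3: S0 reads c1=2 → after 1×micro: 0; S1 reads c0=2 → after 3×micro: 2 ⇒ (c0=0, c1=2)
macro 4: S0 reads c1=2 → after 1×micro: 2; S1 reads c0=0 → after 3×micro: 2 ⇒ (c0=2, c1=2)

S1 state at macro-step 3 = 2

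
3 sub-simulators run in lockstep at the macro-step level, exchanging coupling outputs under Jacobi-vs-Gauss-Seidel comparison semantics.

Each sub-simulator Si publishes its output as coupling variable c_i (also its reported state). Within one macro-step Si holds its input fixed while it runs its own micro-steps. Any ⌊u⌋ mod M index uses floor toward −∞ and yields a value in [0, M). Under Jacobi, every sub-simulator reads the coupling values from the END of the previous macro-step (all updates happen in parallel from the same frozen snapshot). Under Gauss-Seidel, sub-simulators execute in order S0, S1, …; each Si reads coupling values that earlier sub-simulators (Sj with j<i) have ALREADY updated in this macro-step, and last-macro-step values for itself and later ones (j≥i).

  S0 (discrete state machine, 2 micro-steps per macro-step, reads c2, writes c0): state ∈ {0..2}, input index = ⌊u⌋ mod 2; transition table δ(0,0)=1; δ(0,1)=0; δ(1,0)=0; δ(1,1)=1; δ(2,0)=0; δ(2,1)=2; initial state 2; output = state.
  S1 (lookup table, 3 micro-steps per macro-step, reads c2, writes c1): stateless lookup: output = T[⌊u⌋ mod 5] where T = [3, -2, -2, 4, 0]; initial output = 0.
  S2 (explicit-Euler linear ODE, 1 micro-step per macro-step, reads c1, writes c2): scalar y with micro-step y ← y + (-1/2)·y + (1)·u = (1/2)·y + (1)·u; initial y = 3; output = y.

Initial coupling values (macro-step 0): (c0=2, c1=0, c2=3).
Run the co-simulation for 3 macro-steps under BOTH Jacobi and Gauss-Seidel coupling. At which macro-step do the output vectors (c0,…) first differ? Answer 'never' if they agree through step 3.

first divergence at macro-step: 1

[Jacobi] macro 1: S0 reads c2=3 → after 2×micro: 2; S1 reads c2=3 → after 3×micro: 4; S2 reads c1=0 → after 1×micro: 3/2 ⇒ (c0=2, c1=4, c2=3/2)
[Jacobi] macro 2: S0 reads c2=3/2 → after 2×micro: 2; S1 reads c2=3/2 → after 3×micro: -2; S2 reads c1=4 → after 1×micro: 19/4 ⇒ (c0=2, c1=-2, c2=19/4)
[Jacobi] macro 3: S0 reads c2=19/4 → after 2×micro: 1; S1 reads c2=19/4 → after 3×micro: 0; S2 reads c1=-2 → after 1×micro: 3/8 ⇒ (c0=1, c1=0, c2=3/8)
[Gauss-Seidel] macro 1: S0 reads c2=3 → after 2×micro: 2; S1 reads c2=3 → after 3×micro: 4; S2 reads c1=4 → after 1×micro: 11/2 ⇒ (c0=2, c1=4, c2=11/2)
[Gauss-Seidel] macro 2: S0 reads c2=11/2 → after 2×micro: 2; S1 reads c2=11/2 → after 3×micro: 3; S2 reads c1=3 → after 1×micro: 23/4 ⇒ (c0=2, c1=3, c2=23/4)
[Gauss-Seidel] macro 3: S0 reads c2=23/4 → after 2×micro: 2; S1 reads c2=23/4 → after 3×micro: 3; S2 reads c1=3 → after 1×micro: 47/8 ⇒ (c0=2, c1=3, c2=47/8)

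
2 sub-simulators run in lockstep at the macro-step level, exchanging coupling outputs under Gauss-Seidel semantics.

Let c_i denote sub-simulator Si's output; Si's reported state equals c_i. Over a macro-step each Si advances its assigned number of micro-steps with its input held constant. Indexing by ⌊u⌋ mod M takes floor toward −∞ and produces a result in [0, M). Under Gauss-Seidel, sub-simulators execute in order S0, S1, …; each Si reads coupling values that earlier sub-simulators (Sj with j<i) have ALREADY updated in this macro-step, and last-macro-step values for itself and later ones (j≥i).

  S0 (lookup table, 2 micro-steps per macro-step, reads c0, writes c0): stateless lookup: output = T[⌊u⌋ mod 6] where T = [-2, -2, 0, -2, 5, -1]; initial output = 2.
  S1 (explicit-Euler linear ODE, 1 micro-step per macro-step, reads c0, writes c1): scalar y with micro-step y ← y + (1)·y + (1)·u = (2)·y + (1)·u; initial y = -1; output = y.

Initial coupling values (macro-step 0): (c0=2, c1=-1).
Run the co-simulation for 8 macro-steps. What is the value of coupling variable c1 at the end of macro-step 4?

c1 at macro-step 4 = -15

macro 1: S0 reads c0=2 → after 2×micro: 0; S1 reads c0=0 → after 1×micro: -2 ⇒ (c0=0, c1=-2)
macro 2: S0 reads c0=0 → after 2×micro: -2; S1 reads c0=-2 → after 1×micro: -6 ⇒ (c0=-2, c1=-6)
macro 3: S0 reads c0=-2 → after 2×micro: 5; S1 reads c0=5 → after 1×micro: -7 ⇒ (c0=5, c1=-7)
macro 4: S0 reads c0=5 → after 2×micro: -1; S1 reads c0=-1 → after 1×micro: -15 ⇒ (c0=-1, c1=-15)
macro 5: S0 reads c0=-1 → after 2×micro: -1; S1 reads c0=-1 → after 1×micro: -31 ⇒ (c0=-1, c1=-31)
macro 6: S0 reads c0=-1 → after 2×micro: -1; S1 reads c0=-1 → after 1×micro: -63 ⇒ (c0=-1, c1=-63)
macro 7: S0 reads c0=-1 → after 2×micro: -1; S1 reads c0=-1 → after 1×micro: -127 ⇒ (c0=-1, c1=-127)
macro 8: S0 reads c0=-1 → after 2×micro: -1; S1 reads c0=-1 → after 1×micro: -255 ⇒ (c0=-1, c1=-255)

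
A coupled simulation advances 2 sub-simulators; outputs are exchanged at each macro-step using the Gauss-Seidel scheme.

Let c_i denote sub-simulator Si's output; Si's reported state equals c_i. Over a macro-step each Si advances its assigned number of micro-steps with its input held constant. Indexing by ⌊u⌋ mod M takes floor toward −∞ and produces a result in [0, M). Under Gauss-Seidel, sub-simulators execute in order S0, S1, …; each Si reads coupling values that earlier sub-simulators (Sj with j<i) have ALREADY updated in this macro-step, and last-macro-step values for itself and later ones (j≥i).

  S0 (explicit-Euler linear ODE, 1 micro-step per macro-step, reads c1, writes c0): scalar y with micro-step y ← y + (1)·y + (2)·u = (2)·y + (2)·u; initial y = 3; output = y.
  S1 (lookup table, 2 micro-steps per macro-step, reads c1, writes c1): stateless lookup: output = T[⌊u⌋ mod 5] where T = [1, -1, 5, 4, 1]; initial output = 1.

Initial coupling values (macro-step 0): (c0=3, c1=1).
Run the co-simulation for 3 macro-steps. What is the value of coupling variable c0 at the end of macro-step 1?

c0 at macro-step 1 = 8

macro 1: S0 reads c1=1 → after 1×micro: 8; S1 reads c1=1 → after 2×micro: -1 ⇒ (c0=8, c1=-1)
macro 2: S0 reads c1=-1 → after 1×micro: 14; S1 reads c1=-1 → after 2×micro: 1 ⇒ (c0=14, c1=1)
macro 3: S0 reads c1=1 → after 1×micro: 30; S1 reads c1=1 → after 2×micro: -1 ⇒ (c0=30, c1=-1)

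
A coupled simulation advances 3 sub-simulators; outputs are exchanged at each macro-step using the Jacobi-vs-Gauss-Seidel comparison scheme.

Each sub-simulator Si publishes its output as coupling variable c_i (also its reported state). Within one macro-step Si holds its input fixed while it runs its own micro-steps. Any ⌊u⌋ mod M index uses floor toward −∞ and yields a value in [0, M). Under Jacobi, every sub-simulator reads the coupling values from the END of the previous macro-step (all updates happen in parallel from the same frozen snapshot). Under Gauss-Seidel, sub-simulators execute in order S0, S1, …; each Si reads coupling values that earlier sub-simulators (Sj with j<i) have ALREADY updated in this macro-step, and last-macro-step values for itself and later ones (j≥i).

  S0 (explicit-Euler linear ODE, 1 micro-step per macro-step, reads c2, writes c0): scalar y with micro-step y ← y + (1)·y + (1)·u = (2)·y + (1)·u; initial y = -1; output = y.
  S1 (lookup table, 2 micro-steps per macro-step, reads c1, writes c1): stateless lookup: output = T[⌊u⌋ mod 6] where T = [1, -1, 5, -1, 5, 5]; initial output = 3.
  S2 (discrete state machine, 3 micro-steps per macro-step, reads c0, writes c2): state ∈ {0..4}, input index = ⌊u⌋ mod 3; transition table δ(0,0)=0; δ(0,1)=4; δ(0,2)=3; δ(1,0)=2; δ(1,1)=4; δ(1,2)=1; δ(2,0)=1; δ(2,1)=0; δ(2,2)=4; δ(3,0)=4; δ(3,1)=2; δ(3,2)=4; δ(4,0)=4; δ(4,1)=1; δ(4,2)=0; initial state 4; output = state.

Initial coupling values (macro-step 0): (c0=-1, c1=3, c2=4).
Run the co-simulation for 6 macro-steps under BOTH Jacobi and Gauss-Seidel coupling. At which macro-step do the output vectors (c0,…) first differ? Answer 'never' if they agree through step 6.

first divergence at macro-step: never

[Jacobi] macro 1: S0 reads c2=4 → after 1×micro: 2; S1 reads c1=3 → after 2×micro: -1; S2 reads c0=-1 → after 3×micro: 4 ⇒ (c0=2, c1=-1, c2=4)
[Jacobi] macro 2: S0 reads c2=4 → after 1×micro: 8; S1 reads c1=-1 → after 2×micro: 5; S2 reads c0=2 → after 3×micro: 4 ⇒ (c0=8, c1=5, c2=4)
[Jacobi] macro 3: S0 reads c2=4 → after 1×micro: 20; S1 reads c1=5 → after 2×micro: 5; S2 reads c0=8 → after 3×micro: 4 ⇒ (c0=20, c1=5, c2=4)
[Jacobi] macro 4: S0 reads c2=4 → after 1×micro: 44; S1 reads c1=5 → after 2×micro: 5; S2 reads c0=20 → after 3×micro: 4 ⇒ (c0=44, c1=5, c2=4)
[Jacobi] macro 5: S0 reads c2=4 → after 1×micro: 92; S1 reads c1=5 → after 2×micro: 5; S2 reads c0=44 → after 3×micro: 4 ⇒ (c0=92, c1=5, c2=4)
[Jacobi] macro 6: S0 reads c2=4 → after 1×micro: 188; S1 reads c1=5 → after 2×micro: 5; S2 reads c0=92 → after 3×micro: 4 ⇒ (c0=188, c1=5, c2=4)
[Gauss-Seidel] macro 1: S0 reads c2=4 → after 1×micro: 2; S1 reads c1=3 → after 2×micro: -1; S2 reads c0=2 → after 3×micro: 4 ⇒ (c0=2, c1=-1, c2=4)
[Gauss-Seidel] macro 2: S0 reads c2=4 → after 1×micro: 8; S1 reads c1=-1 → after 2×micro: 5; S2 reads c0=8 → after 3×micro: 4 ⇒ (c0=8, c1=5, c2=4)
[Gauss-Seidel] macro 3: S0 reads c2=4 → after 1×micro: 20; S1 reads c1=5 → after 2×micro: 5; S2 reads c0=20 → after 3×micro: 4 ⇒ (c0=20, c1=5, c2=4)
[Gauss-Seidel] macro 4: S0 reads c2=4 → after 1×micro: 44; S1 reads c1=5 → after 2×micro: 5; S2 reads c0=44 → after 3×micro: 4 ⇒ (c0=44, c1=5, c2=4)
[Gauss-Seidel] macro 5: S0 reads c2=4 → after 1×micro: 92; S1 reads c1=5 → after 2×micro: 5; S2 reads c0=92 → after 3×micro: 4 ⇒ (c0=92, c1=5, c2=4)
[Gauss-Seidel] macro 6: S0 reads c2=4 → after 1×micro: 188; S1 reads c1=5 → after 2×micro: 5; S2 reads c0=188 → after 3×micro: 4 ⇒ (c0=188, c1=5, c2=4)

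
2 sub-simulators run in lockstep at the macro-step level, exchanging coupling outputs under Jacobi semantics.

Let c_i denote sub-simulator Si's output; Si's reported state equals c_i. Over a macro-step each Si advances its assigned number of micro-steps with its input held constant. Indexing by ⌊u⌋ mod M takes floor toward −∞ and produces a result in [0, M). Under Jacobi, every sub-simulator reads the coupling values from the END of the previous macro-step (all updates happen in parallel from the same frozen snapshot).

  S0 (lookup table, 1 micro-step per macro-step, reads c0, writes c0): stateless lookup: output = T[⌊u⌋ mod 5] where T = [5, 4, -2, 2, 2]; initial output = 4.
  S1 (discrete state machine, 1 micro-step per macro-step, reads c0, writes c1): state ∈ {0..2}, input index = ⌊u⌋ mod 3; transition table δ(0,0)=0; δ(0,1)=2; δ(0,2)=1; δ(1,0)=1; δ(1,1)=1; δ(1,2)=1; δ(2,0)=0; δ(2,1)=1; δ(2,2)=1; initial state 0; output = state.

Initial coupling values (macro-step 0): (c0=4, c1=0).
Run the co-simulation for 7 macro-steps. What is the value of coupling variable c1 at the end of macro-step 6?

macro 1: S0 reads c0=4 → after 1×micro: 2; S1 reads c0=4 → after 1×micro: 2 ⇒ (c0=2, c1=2)
macro 2: S0 reads c0=2 → after 1×micro: -2; S1 reads c0=2 → after 1×micro: 1 ⇒ (c0=-2, c1=1)
macro 3: S0 reads c0=-2 → after 1×micro: 2; S1 reads c0=-2 → after 1×micro: 1 ⇒ (c0=2, c1=1)
macro 4: S0 reads c0=2 → after 1×micro: -2; S1 reads c0=2 → after 1×micro: 1 ⇒ (c0=-2, c1=1)
macro 5: S0 reads c0=-2 → after 1×micro: 2; S1 reads c0=-2 → after 1×micro: 1 ⇒ (c0=2, c1=1)
macro 6: S0 reads c0=2 → after 1×micro: -2; S1 reads c0=2 → after 1×micro: 1 ⇒ (c0=-2, c1=1)
macro 7: S0 reads c0=-2 → after 1×micro: 2; S1 reads c0=-2 → after 1×micro: 1 ⇒ (c0=2, c1=1)

c1 at macro-step 6 = 1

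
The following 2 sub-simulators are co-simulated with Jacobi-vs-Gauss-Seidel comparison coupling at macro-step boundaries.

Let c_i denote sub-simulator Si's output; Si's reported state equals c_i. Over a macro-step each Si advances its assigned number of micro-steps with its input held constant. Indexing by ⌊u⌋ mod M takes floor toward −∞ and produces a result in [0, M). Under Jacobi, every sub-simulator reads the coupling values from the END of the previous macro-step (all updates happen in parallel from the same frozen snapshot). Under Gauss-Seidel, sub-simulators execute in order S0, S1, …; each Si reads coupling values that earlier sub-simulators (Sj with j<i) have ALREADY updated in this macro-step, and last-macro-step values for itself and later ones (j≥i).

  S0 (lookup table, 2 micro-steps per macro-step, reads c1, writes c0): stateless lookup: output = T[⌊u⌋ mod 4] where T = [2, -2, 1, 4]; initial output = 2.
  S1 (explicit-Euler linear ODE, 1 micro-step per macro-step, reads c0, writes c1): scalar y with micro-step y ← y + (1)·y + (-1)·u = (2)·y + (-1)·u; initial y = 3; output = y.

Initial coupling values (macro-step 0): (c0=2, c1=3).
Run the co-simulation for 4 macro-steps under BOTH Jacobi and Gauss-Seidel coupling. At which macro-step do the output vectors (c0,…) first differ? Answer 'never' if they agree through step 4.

[Jacobi] macro 1: S0 reads c1=3 → after 2×micro: 4; S1 reads c0=2 → after 1×micro: 4 ⇒ (c0=4, c1=4)
[Jacobi] macro 2: S0 reads c1=4 → after 2×micro: 2; S1 reads c0=4 → after 1×micro: 4 ⇒ (c0=2, c1=4)
[Jacobi] macro 3: S0 reads c1=4 → after 2×micro: 2; S1 reads c0=2 → after 1×micro: 6 ⇒ (c0=2, c1=6)
[Jacobi] macro 4: S0 reads c1=6 → after 2×micro: 1; S1 reads c0=2 → after 1×micro: 10 ⇒ (c0=1, c1=10)
[Gauss-Seidel] macro 1: S0 reads c1=3 → after 2×micro: 4; S1 reads c0=4 → after 1×micro: 2 ⇒ (c0=4, c1=2)
[Gauss-Seidel] macro 2: S0 reads c1=2 → after 2×micro: 1; S1 reads c0=1 → after 1×micro: 3 ⇒ (c0=1, c1=3)
[Gauss-Seidel] macro 3: S0 reads c1=3 → after 2×micro: 4; S1 reads c0=4 → after 1×micro: 2 ⇒ (c0=4, c1=2)
[Gauss-Seidel] macro 4: S0 reads c1=2 → after 2×micro: 1; S1 reads c0=1 → after 1×micro: 3 ⇒ (c0=1, c1=3)

first divergence at macro-step: 1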